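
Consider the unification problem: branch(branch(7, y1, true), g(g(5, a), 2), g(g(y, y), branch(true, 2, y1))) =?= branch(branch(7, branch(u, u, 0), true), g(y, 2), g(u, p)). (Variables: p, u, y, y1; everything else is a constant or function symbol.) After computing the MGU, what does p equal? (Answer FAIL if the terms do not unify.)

Decompose branch/3: branch(7, y1, true) =?= branch(7, branch(u, u, 0), true),  g(g(5, a), 2) =?= g(y, 2),  g(g(y, y), branch(true, 2, y1)) =?= g(u, p).
Decompose branch/3: 7 =?= 7,  y1 =?= branch(u, u, 0),  true =?= true.
Delete trivial equation 7 =?= 7.
Bind y1 := branch(u, u, 0); substituting into the one remaining equation that mentions y1 gives: g(g(y, y), branch(true, 2, branch(u, u, 0))) =?= g(u, p).
Delete trivial equation true =?= true.
Decompose g/2: g(5, a) =?= y,  2 =?= 2.
Bind y := g(5, a); substituting into the one remaining equation that mentions y gives: g(g(g(5, a), g(5, a)), branch(true, 2, branch(u, u, 0))) =?= g(u, p).
Delete trivial equation 2 =?= 2.
Decompose g/2: g(g(5, a), g(5, a)) =?= u,  branch(true, 2, branch(u, u, 0)) =?= p.
Bind u := g(g(5, a), g(5, a)); substituting into the remaining equation gives: branch(true, 2, branch(g(g(5, a), g(5, a)), g(g(5, a), g(5, a)), 0)) =?= p. Substituting into the earlier binding gives y1 := branch(g(g(5, a), g(5, a)), g(g(5, a), g(5, a)), 0).
Bind p := branch(true, 2, branch(g(g(5, a), g(5, a)), g(g(5, a), g(5, a)), 0)).
MGU = { y1 ↦ branch(g(g(5, a), g(5, a)), g(g(5, a), g(5, a)), 0), y ↦ g(5, a), u ↦ g(g(5, a), g(5, a)), p ↦ branch(true, 2, branch(g(g(5, a), g(5, a)), g(g(5, a), g(5, a)), 0)) }, so p ↦ branch(true, 2, branch(g(g(5, a), g(5, a)), g(g(5, a), g(5, a)), 0)).

branch(true, 2, branch(g(g(5, a), g(5, a)), g(g(5, a), g(5, a)), 0))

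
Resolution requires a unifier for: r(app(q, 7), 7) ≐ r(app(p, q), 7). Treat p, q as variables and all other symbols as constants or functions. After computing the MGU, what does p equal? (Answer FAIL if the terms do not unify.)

Decompose r/2: app(q, 7) ≐ app(p, q),  7 ≐ 7.
Decompose app/2: q ≐ p,  7 ≐ q.
Bind q := p; substituting into the one remaining equation that mentions q gives: 7 ≐ p.
Bind p := 7; no other remaining equation mentions p. Substituting into the earlier binding gives q := 7.
Delete trivial equation 7 ≐ 7.
MGU = { q ↦ 7, p ↦ 7 }, so p ↦ 7.

7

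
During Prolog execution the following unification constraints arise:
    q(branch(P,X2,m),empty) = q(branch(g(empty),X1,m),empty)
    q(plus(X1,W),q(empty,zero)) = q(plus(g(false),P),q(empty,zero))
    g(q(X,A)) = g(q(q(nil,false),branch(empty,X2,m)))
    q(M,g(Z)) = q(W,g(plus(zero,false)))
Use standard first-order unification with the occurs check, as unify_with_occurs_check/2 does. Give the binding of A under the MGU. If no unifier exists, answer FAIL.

Decompose q/2: branch(P,X2,m) = branch(g(empty),X1,m),  empty = empty.
Decompose branch/3: P = g(empty),  X2 = X1,  m = m.
Bind P := g(empty); substituting into the one remaining equation that mentions P gives: q(plus(X1,W),q(empty,zero)) = q(plus(g(false),g(empty)),q(empty,zero)).
Bind X2 := X1; substituting into the one remaining equation that mentions X2 gives: g(q(X,A)) = g(q(q(nil,false),branch(empty,X1,m))).
Delete trivial equation m = m.
Delete trivial equation empty = empty.
Decompose q/2: plus(X1,W) = plus(g(false),g(empty)),  q(empty,zero) = q(empty,zero).
Decompose plus/2: X1 = g(false),  W = g(empty).
Bind X1 := g(false); substituting into the one remaining equation that mentions X1 gives: g(q(X,A)) = g(q(q(nil,false),branch(empty,g(false),m))). Substituting into the earlier binding gives X2 := g(false).
Bind W := g(empty); substituting into the one remaining equation that mentions W gives: q(M,g(Z)) = q(g(empty),g(plus(zero,false))).
Delete trivial equation q(empty,zero) = q(empty,zero).
Decompose g/1: q(X,A) = q(q(nil,false),branch(empty,g(false),m)).
Decompose q/2: X = q(nil,false),  A = branch(empty,g(false),m).
Bind X := q(nil,false); no other remaining equation mentions X.
Bind A := branch(empty,g(false),m); no other remaining equation mentions A.
Decompose q/2: M = g(empty),  g(Z) = g(plus(zero,false)).
Bind M := g(empty); no other remaining equation mentions M.
Decompose g/1: Z = plus(zero,false).
Bind Z := plus(zero,false).
MGU = { P ↦ g(empty), X2 ↦ g(false), X1 ↦ g(false), W ↦ g(empty), X ↦ q(nil,false), A ↦ branch(empty,g(false),m), M ↦ g(empty), Z ↦ plus(zero,false) }, so A ↦ branch(empty,g(false),m).

branch(empty,g(false),m)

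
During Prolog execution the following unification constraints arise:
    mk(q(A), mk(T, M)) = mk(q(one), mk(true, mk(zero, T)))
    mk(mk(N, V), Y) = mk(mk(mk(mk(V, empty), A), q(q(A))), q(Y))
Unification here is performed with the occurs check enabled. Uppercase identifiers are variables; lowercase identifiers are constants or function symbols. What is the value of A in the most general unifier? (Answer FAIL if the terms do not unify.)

Decompose mk/2: q(A) = q(one),  mk(T, M) = mk(true, mk(zero, T)).
Decompose q/1: A = one.
Bind A := one; substituting into the one remaining equation that mentions A gives: mk(mk(N, V), Y) = mk(mk(mk(mk(V, empty), one), q(q(one))), q(Y)).
Decompose mk/2: T = true,  M = mk(zero, T).
Bind T := true; substituting into the one remaining equation that mentions T gives: M = mk(zero, true).
Bind M := mk(zero, true); no other remaining equation mentions M.
Decompose mk/2: mk(N, V) = mk(mk(mk(V, empty), one), q(q(one))),  Y = q(Y).
Decompose mk/2: N = mk(mk(V, empty), one),  V = q(q(one)).
Bind N := mk(mk(V, empty), one); no other remaining equation mentions N.
Bind V := q(q(one)); no other remaining equation mentions V. Substituting into the earlier binding gives N := mk(mk(q(q(one)), empty), one).
Occurs check fails: Y occurs in q(Y); the equation Y = q(Y) has no finite solution.

FAIL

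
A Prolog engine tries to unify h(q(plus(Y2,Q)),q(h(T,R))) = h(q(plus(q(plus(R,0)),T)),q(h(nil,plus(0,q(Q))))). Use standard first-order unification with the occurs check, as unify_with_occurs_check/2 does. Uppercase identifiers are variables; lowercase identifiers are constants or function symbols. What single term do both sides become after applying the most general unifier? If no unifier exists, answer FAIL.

h(q(plus(q(plus(plus(0,q(nil)),0)),nil)),q(h(nil,plus(0,q(nil)))))

Decompose h/2: q(plus(Y2,Q)) = q(plus(q(plus(R,0)),T)),  q(h(T,R)) = q(h(nil,plus(0,q(Q)))).
Decompose q/1: plus(Y2,Q) = plus(q(plus(R,0)),T).
Decompose plus/2: Y2 = q(plus(R,0)),  Q = T.
Bind Y2 := q(plus(R,0)); no other remaining equation mentions Y2.
Bind Q := T; substituting into the remaining equation gives: q(h(T,R)) = q(h(nil,plus(0,q(T)))).
Decompose q/1: h(T,R) = h(nil,plus(0,q(T))).
Decompose h/2: T = nil,  R = plus(0,q(T)).
Bind T := nil; substituting into the remaining equation gives: R = plus(0,q(nil)). Substituting into the earlier binding gives Q := nil.
Bind R := plus(0,q(nil)). Substituting into the earlier binding gives Y2 := q(plus(plus(0,q(nil)),0)).
Applying the MGU to either side gives h(q(plus(q(plus(plus(0,q(nil)),0)),nil)),q(h(nil,plus(0,q(nil))))).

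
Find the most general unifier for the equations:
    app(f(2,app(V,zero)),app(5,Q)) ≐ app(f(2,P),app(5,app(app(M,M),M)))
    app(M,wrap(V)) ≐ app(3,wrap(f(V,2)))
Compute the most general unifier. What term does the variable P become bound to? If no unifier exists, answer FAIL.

FAIL

Decompose app/2: f(2,app(V,zero)) ≐ f(2,P),  app(5,Q) ≐ app(5,app(app(M,M),M)).
Decompose f/2: 2 ≐ 2,  app(V,zero) ≐ P.
Delete trivial equation 2 ≐ 2.
Bind P := app(V,zero); no other remaining equation mentions P.
Decompose app/2: 5 ≐ 5,  Q ≐ app(app(M,M),M).
Delete trivial equation 5 ≐ 5.
Bind Q := app(app(M,M),M); no other remaining equation mentions Q.
Decompose app/2: M ≐ 3,  wrap(V) ≐ wrap(f(V,2)).
Bind M := 3; no other remaining equation mentions M. Substituting into the earlier binding gives Q := app(app(3,3),3).
Decompose wrap/1: V ≐ f(V,2).
Occurs check fails: V occurs in f(V,2); the equation V ≐ f(V,2) has no finite solution.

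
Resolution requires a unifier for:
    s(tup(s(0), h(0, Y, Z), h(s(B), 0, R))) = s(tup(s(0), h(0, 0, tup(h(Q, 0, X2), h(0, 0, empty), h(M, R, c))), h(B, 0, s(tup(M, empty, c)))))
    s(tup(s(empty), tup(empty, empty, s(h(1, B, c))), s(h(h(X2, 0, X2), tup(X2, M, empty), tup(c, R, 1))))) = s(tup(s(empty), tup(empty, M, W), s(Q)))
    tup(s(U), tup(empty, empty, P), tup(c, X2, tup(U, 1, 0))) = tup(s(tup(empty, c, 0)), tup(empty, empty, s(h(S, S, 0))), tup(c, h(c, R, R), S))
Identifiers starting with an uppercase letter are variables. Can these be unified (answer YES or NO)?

NO

Decompose s/1: tup(s(0), h(0, Y, Z), h(s(B), 0, R)) = tup(s(0), h(0, 0, tup(h(Q, 0, X2), h(0, 0, empty), h(M, R, c))), h(B, 0, s(tup(M, empty, c)))).
Decompose tup/3: s(0) = s(0),  h(0, Y, Z) = h(0, 0, tup(h(Q, 0, X2), h(0, 0, empty), h(M, R, c))),  h(s(B), 0, R) = h(B, 0, s(tup(M, empty, c))).
Delete trivial equation s(0) = s(0).
Decompose h/3: 0 = 0,  Y = 0,  Z = tup(h(Q, 0, X2), h(0, 0, empty), h(M, R, c)).
Delete trivial equation 0 = 0.
Bind Y := 0; no other remaining equation mentions Y.
Bind Z := tup(h(Q, 0, X2), h(0, 0, empty), h(M, R, c)); no other remaining equation mentions Z.
Decompose h/3: s(B) = B,  0 = 0,  R = s(tup(M, empty, c)).
Occurs check fails: B occurs in s(B); the equation B = s(B) has no finite solution.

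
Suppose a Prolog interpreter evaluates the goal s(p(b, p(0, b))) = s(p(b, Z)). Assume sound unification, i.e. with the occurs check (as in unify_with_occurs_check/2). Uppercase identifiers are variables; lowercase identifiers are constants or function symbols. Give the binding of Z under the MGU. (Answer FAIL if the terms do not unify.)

Decompose s/1: p(b, p(0, b)) = p(b, Z).
Decompose p/2: b = b,  p(0, b) = Z.
Delete trivial equation b = b.
Bind Z := p(0, b).
MGU = { Z ↦ p(0, b) }, so Z ↦ p(0, b).

p(0, b)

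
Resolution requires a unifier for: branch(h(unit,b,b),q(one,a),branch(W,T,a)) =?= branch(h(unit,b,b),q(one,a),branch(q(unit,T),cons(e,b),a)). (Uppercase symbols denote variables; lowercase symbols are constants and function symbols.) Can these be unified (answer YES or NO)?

YES

Decompose branch/3: h(unit,b,b) =?= h(unit,b,b),  q(one,a) =?= q(one,a),  branch(W,T,a) =?= branch(q(unit,T),cons(e,b),a).
Delete trivial equation h(unit,b,b) =?= h(unit,b,b).
Delete trivial equation q(one,a) =?= q(one,a).
Decompose branch/3: W =?= q(unit,T),  T =?= cons(e,b),  a =?= a.
Bind W := q(unit,T); no other remaining equation mentions W.
Bind T := cons(e,b); no other remaining equation mentions T. Substituting into the earlier binding gives W := q(unit,cons(e,b)).
Delete trivial equation a =?= a.
No equations remain and no clash or occurs-check failure arose, so a unifier exists.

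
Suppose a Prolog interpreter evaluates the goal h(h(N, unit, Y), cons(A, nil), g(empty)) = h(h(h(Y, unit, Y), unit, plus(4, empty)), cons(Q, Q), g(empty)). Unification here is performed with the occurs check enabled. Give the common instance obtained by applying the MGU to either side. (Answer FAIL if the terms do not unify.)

Decompose h/3: h(N, unit, Y) = h(h(Y, unit, Y), unit, plus(4, empty)),  cons(A, nil) = cons(Q, Q),  g(empty) = g(empty).
Decompose h/3: N = h(Y, unit, Y),  unit = unit,  Y = plus(4, empty).
Bind N := h(Y, unit, Y); no other remaining equation mentions N.
Delete trivial equation unit = unit.
Bind Y := plus(4, empty); no other remaining equation mentions Y. Substituting into the earlier binding gives N := h(plus(4, empty), unit, plus(4, empty)).
Decompose cons/2: A = Q,  nil = Q.
Bind A := Q; no other remaining equation mentions A.
Bind Q := nil; no other remaining equation mentions Q. Substituting into the earlier binding gives A := nil.
Delete trivial equation g(empty) = g(empty).
Applying the MGU to either side gives h(h(h(plus(4, empty), unit, plus(4, empty)), unit, plus(4, empty)), cons(nil, nil), g(empty)).

h(h(h(plus(4, empty), unit, plus(4, empty)), unit, plus(4, empty)), cons(nil, nil), g(empty))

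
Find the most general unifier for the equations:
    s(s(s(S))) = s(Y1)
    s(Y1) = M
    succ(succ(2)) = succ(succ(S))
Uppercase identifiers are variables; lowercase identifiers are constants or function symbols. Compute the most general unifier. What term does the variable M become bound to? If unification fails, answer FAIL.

s(s(s(2)))

Decompose s/1: s(s(S)) = Y1.
Bind Y1 := s(s(S)); substituting into the one remaining equation that mentions Y1 gives: s(s(s(S))) = M.
Bind M := s(s(s(S))); no other remaining equation mentions M.
Decompose succ/1: succ(2) = succ(S).
Decompose succ/1: 2 = S.
Bind S := 2. Substituting into the earlier bindings gives Y1 := s(s(2)), M := s(s(s(2))).
MGU = { Y1 -> s(s(2)), M -> s(s(s(2))), S -> 2 }, so M -> s(s(s(2))).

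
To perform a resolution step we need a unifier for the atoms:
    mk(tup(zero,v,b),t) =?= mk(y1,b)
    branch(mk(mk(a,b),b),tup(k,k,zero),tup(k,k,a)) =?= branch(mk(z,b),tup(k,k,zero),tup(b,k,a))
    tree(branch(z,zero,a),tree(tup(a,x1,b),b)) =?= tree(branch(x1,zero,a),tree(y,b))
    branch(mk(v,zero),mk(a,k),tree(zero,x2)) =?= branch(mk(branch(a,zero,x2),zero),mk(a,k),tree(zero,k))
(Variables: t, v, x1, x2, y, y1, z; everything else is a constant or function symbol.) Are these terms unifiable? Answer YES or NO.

Decompose mk/2: tup(zero,v,b) =?= y1,  t =?= b.
Bind y1 := tup(zero,v,b); no other remaining equation mentions y1.
Bind t := b; no other remaining equation mentions t.
Decompose branch/3: mk(mk(a,b),b) =?= mk(z,b),  tup(k,k,zero) =?= tup(k,k,zero),  tup(k,k,a) =?= tup(b,k,a).
Decompose mk/2: mk(a,b) =?= z,  b =?= b.
Bind z := mk(a,b); substituting into the one remaining equation that mentions z gives: tree(branch(mk(a,b),zero,a),tree(tup(a,x1,b),b)) =?= tree(branch(x1,zero,a),tree(y,b)).
Delete trivial equation b =?= b.
Delete trivial equation tup(k,k,zero) =?= tup(k,k,zero).
Decompose tup/3: k =?= b,  k =?= k,  a =?= a.
Clash: constants k and b differ; no unifier exists.

NO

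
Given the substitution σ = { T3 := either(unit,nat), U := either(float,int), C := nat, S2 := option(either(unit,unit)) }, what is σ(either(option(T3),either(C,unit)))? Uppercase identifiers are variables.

Replace each occurrence of T3 with either(unit,nat).
Replace each occurrence of C with nat.
Result: either(option(either(unit,nat)),either(nat,unit)).

either(option(either(unit,nat)),either(nat,unit))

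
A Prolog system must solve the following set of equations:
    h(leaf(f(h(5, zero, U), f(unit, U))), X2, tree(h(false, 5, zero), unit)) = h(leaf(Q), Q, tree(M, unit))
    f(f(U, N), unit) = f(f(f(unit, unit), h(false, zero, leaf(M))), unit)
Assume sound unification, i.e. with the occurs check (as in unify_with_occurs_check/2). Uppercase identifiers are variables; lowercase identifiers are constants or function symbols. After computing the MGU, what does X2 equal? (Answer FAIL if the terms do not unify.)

Decompose h/3: leaf(f(h(5, zero, U), f(unit, U))) = leaf(Q),  X2 = Q,  tree(h(false, 5, zero), unit) = tree(M, unit).
Decompose leaf/1: f(h(5, zero, U), f(unit, U)) = Q.
Bind Q := f(h(5, zero, U), f(unit, U)); substituting into the one remaining equation that mentions Q gives: X2 = f(h(5, zero, U), f(unit, U)).
Bind X2 := f(h(5, zero, U), f(unit, U)); no other remaining equation mentions X2.
Decompose tree/2: h(false, 5, zero) = M,  unit = unit.
Bind M := h(false, 5, zero); substituting into the one remaining equation that mentions M gives: f(f(U, N), unit) = f(f(f(unit, unit), h(false, zero, leaf(h(false, 5, zero)))), unit).
Delete trivial equation unit = unit.
Decompose f/2: f(U, N) = f(f(unit, unit), h(false, zero, leaf(h(false, 5, zero)))),  unit = unit.
Decompose f/2: U = f(unit, unit),  N = h(false, zero, leaf(h(false, 5, zero))).
Bind U := f(unit, unit); no other remaining equation mentions U. Substituting into the earlier bindings gives Q := f(h(5, zero, f(unit, unit)), f(unit, f(unit, unit))), X2 := f(h(5, zero, f(unit, unit)), f(unit, f(unit, unit))).
Bind N := h(false, zero, leaf(h(false, 5, zero))); no other remaining equation mentions N.
Delete trivial equation unit = unit.
MGU = { Q -> f(h(5, zero, f(unit, unit)), f(unit, f(unit, unit))), X2 -> f(h(5, zero, f(unit, unit)), f(unit, f(unit, unit))), M -> h(false, 5, zero), U -> f(unit, unit), N -> h(false, zero, leaf(h(false, 5, zero))) }, so X2 -> f(h(5, zero, f(unit, unit)), f(unit, f(unit, unit))).

f(h(5, zero, f(unit, unit)), f(unit, f(unit, unit)))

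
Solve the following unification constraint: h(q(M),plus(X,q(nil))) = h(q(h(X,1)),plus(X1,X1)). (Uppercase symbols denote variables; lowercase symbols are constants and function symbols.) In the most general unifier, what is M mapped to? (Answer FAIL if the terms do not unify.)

Decompose h/2: q(M) = q(h(X,1)),  plus(X,q(nil)) = plus(X1,X1).
Decompose q/1: M = h(X,1).
Bind M := h(X,1); no other remaining equation mentions M.
Decompose plus/2: X = X1,  q(nil) = X1.
Bind X := X1; no other remaining equation mentions X. Substituting into the earlier binding gives M := h(X1,1).
Bind X1 := q(nil). Substituting into the earlier bindings gives M := h(q(nil),1), X := q(nil).
MGU = { M -> h(q(nil),1), X -> q(nil), X1 -> q(nil) }, so M -> h(q(nil),1).

h(q(nil),1)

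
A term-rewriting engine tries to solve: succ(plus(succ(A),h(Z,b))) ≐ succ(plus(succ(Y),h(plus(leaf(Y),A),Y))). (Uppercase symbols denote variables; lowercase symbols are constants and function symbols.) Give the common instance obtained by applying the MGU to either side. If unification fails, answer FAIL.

Decompose succ/1: plus(succ(A),h(Z,b)) ≐ plus(succ(Y),h(plus(leaf(Y),A),Y)).
Decompose plus/2: succ(A) ≐ succ(Y),  h(Z,b) ≐ h(plus(leaf(Y),A),Y).
Decompose succ/1: A ≐ Y.
Bind A := Y; substituting into the remaining equation gives: h(Z,b) ≐ h(plus(leaf(Y),Y),Y).
Decompose h/2: Z ≐ plus(leaf(Y),Y),  b ≐ Y.
Bind Z := plus(leaf(Y),Y); no other remaining equation mentions Z.
Bind Y := b. Substituting into the earlier bindings gives A := b, Z := plus(leaf(b),b).
Applying the MGU to either side gives succ(plus(succ(b),h(plus(leaf(b),b),b))).

succ(plus(succ(b),h(plus(leaf(b),b),b)))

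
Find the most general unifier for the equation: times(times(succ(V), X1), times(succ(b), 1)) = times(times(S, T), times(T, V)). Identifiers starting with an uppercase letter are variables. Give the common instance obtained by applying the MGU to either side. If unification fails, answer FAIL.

times(times(succ(1), succ(b)), times(succ(b), 1))

Decompose times/2: times(succ(V), X1) = times(S, T),  times(succ(b), 1) = times(T, V).
Decompose times/2: succ(V) = S,  X1 = T.
Bind S := succ(V); no other remaining equation mentions S.
Bind X1 := T; no other remaining equation mentions X1.
Decompose times/2: succ(b) = T,  1 = V.
Bind T := succ(b); no other remaining equation mentions T. Substituting into the earlier binding gives X1 := succ(b).
Bind V := 1. Substituting into the earlier binding gives S := succ(1).
Applying the MGU to either side gives times(times(succ(1), succ(b)), times(succ(b), 1)).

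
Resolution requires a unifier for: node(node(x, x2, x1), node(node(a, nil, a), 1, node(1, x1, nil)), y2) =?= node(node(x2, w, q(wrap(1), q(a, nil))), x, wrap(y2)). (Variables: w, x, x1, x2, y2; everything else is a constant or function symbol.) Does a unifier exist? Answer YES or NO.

Decompose node/3: node(x, x2, x1) =?= node(x2, w, q(wrap(1), q(a, nil))),  node(node(a, nil, a), 1, node(1, x1, nil)) =?= x,  y2 =?= wrap(y2).
Decompose node/3: x =?= x2,  x2 =?= w,  x1 =?= q(wrap(1), q(a, nil)).
Bind x := x2; substituting into the one remaining equation that mentions x gives: node(node(a, nil, a), 1, node(1, x1, nil)) =?= x2.
Bind x2 := w; substituting into the one remaining equation that mentions x2 gives: node(node(a, nil, a), 1, node(1, x1, nil)) =?= w. Substituting into the earlier binding gives x := w.
Bind x1 := q(wrap(1), q(a, nil)); substituting into the one remaining equation that mentions x1 gives: node(node(a, nil, a), 1, node(1, q(wrap(1), q(a, nil)), nil)) =?= w.
Bind w := node(node(a, nil, a), 1, node(1, q(wrap(1), q(a, nil)), nil)); no other remaining equation mentions w. Substituting into the earlier bindings gives x := node(node(a, nil, a), 1, node(1, q(wrap(1), q(a, nil)), nil)), x2 := node(node(a, nil, a), 1, node(1, q(wrap(1), q(a, nil)), nil)).
Occurs check fails: y2 occurs in wrap(y2); the equation y2 =?= wrap(y2) has no finite solution.

NO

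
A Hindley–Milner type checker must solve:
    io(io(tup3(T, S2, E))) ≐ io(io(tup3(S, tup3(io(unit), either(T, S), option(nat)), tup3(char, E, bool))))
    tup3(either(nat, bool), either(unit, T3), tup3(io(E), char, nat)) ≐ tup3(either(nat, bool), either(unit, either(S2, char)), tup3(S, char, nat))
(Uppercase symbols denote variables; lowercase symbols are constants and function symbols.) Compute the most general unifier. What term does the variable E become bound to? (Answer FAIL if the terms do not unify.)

Decompose io/1: io(tup3(T, S2, E)) ≐ io(tup3(S, tup3(io(unit), either(T, S), option(nat)), tup3(char, E, bool))).
Decompose io/1: tup3(T, S2, E) ≐ tup3(S, tup3(io(unit), either(T, S), option(nat)), tup3(char, E, bool)).
Decompose tup3/3: T ≐ S,  S2 ≐ tup3(io(unit), either(T, S), option(nat)),  E ≐ tup3(char, E, bool).
Bind T := S; substituting into the one remaining equation that mentions T gives: S2 ≐ tup3(io(unit), either(S, S), option(nat)).
Bind S2 := tup3(io(unit), either(S, S), option(nat)); substituting into the one remaining equation that mentions S2 gives: tup3(either(nat, bool), either(unit, T3), tup3(io(E), char, nat)) ≐ tup3(either(nat, bool), either(unit, either(tup3(io(unit), either(S, S), option(nat)), char)), tup3(S, char, nat)).
Occurs check fails: E occurs in tup3(char, E, bool); the equation E ≐ tup3(char, E, bool) has no finite solution.

FAIL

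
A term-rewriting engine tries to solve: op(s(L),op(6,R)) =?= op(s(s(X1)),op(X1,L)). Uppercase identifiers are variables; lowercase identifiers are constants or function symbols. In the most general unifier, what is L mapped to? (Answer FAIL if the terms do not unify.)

Decompose op/2: s(L) =?= s(s(X1)),  op(6,R) =?= op(X1,L).
Decompose s/1: L =?= s(X1).
Bind L := s(X1); substituting into the remaining equation gives: op(6,R) =?= op(X1,s(X1)).
Decompose op/2: 6 =?= X1,  R =?= s(X1).
Bind X1 := 6; substituting into the remaining equation gives: R =?= s(6). Substituting into the earlier binding gives L := s(6).
Bind R := s(6).
MGU = { L -> s(6), X1 -> 6, R -> s(6) }, so L -> s(6).

s(6)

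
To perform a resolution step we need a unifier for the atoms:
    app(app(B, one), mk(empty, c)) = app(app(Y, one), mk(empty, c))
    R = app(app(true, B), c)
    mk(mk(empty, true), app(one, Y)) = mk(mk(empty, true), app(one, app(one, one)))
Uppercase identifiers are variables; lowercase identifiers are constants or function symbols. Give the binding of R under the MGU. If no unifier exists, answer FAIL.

Decompose app/2: app(B, one) = app(Y, one),  mk(empty, c) = mk(empty, c).
Decompose app/2: B = Y,  one = one.
Bind B := Y; substituting into the one remaining equation that mentions B gives: R = app(app(true, Y), c).
Delete trivial equation one = one.
Delete trivial equation mk(empty, c) = mk(empty, c).
Bind R := app(app(true, Y), c); no other remaining equation mentions R.
Decompose mk/2: mk(empty, true) = mk(empty, true),  app(one, Y) = app(one, app(one, one)).
Delete trivial equation mk(empty, true) = mk(empty, true).
Decompose app/2: one = one,  Y = app(one, one).
Delete trivial equation one = one.
Bind Y := app(one, one). Substituting into the earlier bindings gives B := app(one, one), R := app(app(true, app(one, one)), c).
MGU = { B ↦ app(one, one), R ↦ app(app(true, app(one, one)), c), Y ↦ app(one, one) }, so R ↦ app(app(true, app(one, one)), c).

app(app(true, app(one, one)), c)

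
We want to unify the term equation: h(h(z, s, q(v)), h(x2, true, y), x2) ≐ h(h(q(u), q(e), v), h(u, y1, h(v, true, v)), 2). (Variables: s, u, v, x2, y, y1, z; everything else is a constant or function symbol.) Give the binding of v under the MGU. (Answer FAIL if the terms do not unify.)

Decompose h/3: h(z, s, q(v)) ≐ h(q(u), q(e), v),  h(x2, true, y) ≐ h(u, y1, h(v, true, v)),  x2 ≐ 2.
Decompose h/3: z ≐ q(u),  s ≐ q(e),  q(v) ≐ v.
Bind z := q(u); no other remaining equation mentions z.
Bind s := q(e); no other remaining equation mentions s.
Occurs check fails: v occurs in q(v); the equation v ≐ q(v) has no finite solution.

FAIL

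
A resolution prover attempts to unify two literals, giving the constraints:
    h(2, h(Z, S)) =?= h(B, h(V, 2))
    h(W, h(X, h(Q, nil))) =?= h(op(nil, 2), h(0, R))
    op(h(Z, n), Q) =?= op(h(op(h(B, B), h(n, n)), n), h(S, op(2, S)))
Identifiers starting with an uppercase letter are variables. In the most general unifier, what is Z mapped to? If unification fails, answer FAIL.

Decompose h/2: 2 =?= B,  h(Z, S) =?= h(V, 2).
Bind B := 2; substituting into the one remaining equation that mentions B gives: op(h(Z, n), Q) =?= op(h(op(h(2, 2), h(n, n)), n), h(S, op(2, S))).
Decompose h/2: Z =?= V,  S =?= 2.
Bind Z := V; substituting into the one remaining equation that mentions Z gives: op(h(V, n), Q) =?= op(h(op(h(2, 2), h(n, n)), n), h(S, op(2, S))).
Bind S := 2; substituting into the one remaining equation that mentions S gives: op(h(V, n), Q) =?= op(h(op(h(2, 2), h(n, n)), n), h(2, op(2, 2))).
Decompose h/2: W =?= op(nil, 2),  h(X, h(Q, nil)) =?= h(0, R).
Bind W := op(nil, 2); no other remaining equation mentions W.
Decompose h/2: X =?= 0,  h(Q, nil) =?= R.
Bind X := 0; no other remaining equation mentions X.
Bind R := h(Q, nil); no other remaining equation mentions R.
Decompose op/2: h(V, n) =?= h(op(h(2, 2), h(n, n)), n),  Q =?= h(2, op(2, 2)).
Decompose h/2: V =?= op(h(2, 2), h(n, n)),  n =?= n.
Bind V := op(h(2, 2), h(n, n)); no other remaining equation mentions V. Substituting into the earlier binding gives Z := op(h(2, 2), h(n, n)).
Delete trivial equation n =?= n.
Bind Q := h(2, op(2, 2)). Substituting into the earlier binding gives R := h(h(2, op(2, 2)), nil).
MGU = { B -> 2, Z -> op(h(2, 2), h(n, n)), S -> 2, W -> op(nil, 2), X -> 0, R -> h(h(2, op(2, 2)), nil), V -> op(h(2, 2), h(n, n)), Q -> h(2, op(2, 2)) }, so Z -> op(h(2, 2), h(n, n)).

op(h(2, 2), h(n, n))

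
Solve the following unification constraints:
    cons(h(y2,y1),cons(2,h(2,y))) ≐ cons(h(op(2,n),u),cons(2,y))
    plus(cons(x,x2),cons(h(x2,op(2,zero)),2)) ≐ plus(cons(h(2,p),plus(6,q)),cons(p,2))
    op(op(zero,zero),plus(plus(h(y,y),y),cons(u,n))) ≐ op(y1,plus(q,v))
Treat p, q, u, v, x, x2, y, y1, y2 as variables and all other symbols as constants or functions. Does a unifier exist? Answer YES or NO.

Decompose cons/2: h(y2,y1) ≐ h(op(2,n),u),  cons(2,h(2,y)) ≐ cons(2,y).
Decompose h/2: y2 ≐ op(2,n),  y1 ≐ u.
Bind y2 := op(2,n); no other remaining equation mentions y2.
Bind y1 := u; substituting into the one remaining equation that mentions y1 gives: op(op(zero,zero),plus(plus(h(y,y),y),cons(u,n))) ≐ op(u,plus(q,v)).
Decompose cons/2: 2 ≐ 2,  h(2,y) ≐ y.
Delete trivial equation 2 ≐ 2.
Occurs check fails: y occurs in h(2,y); the equation y ≐ h(2,y) has no finite solution.

NO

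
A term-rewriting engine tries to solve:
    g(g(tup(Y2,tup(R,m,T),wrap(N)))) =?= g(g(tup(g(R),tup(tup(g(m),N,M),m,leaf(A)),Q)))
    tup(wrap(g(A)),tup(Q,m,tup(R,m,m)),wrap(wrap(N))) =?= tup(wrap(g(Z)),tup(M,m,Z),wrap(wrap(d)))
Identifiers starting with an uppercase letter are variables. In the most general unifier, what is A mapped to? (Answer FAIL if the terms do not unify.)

Decompose g/1: g(tup(Y2,tup(R,m,T),wrap(N))) =?= g(tup(g(R),tup(tup(g(m),N,M),m,leaf(A)),Q)).
Decompose g/1: tup(Y2,tup(R,m,T),wrap(N)) =?= tup(g(R),tup(tup(g(m),N,M),m,leaf(A)),Q).
Decompose tup/3: Y2 =?= g(R),  tup(R,m,T) =?= tup(tup(g(m),N,M),m,leaf(A)),  wrap(N) =?= Q.
Bind Y2 := g(R); no other remaining equation mentions Y2.
Decompose tup/3: R =?= tup(g(m),N,M),  m =?= m,  T =?= leaf(A).
Bind R := tup(g(m),N,M); substituting into the one remaining equation that mentions R gives: tup(wrap(g(A)),tup(Q,m,tup(tup(g(m),N,M),m,m)),wrap(wrap(N))) =?= tup(wrap(g(Z)),tup(M,m,Z),wrap(wrap(d))). Substituting into the earlier binding gives Y2 := g(tup(g(m),N,M)).
Delete trivial equation m =?= m.
Bind T := leaf(A); no other remaining equation mentions T.
Bind Q := wrap(N); substituting into the remaining equation gives: tup(wrap(g(A)),tup(wrap(N),m,tup(tup(g(m),N,M),m,m)),wrap(wrap(N))) =?= tup(wrap(g(Z)),tup(M,m,Z),wrap(wrap(d))).
Decompose tup/3: wrap(g(A)) =?= wrap(g(Z)),  tup(wrap(N),m,tup(tup(g(m),N,M),m,m)) =?= tup(M,m,Z),  wrap(wrap(N)) =?= wrap(wrap(d)).
Decompose wrap/1: g(A) =?= g(Z).
Decompose g/1: A =?= Z.
Bind A := Z; no other remaining equation mentions A. Substituting into the earlier binding gives T := leaf(Z).
Decompose tup/3: wrap(N) =?= M,  m =?= m,  tup(tup(g(m),N,M),m,m) =?= Z.
Bind M := wrap(N); substituting into the one remaining equation that mentions M gives: tup(tup(g(m),N,wrap(N)),m,m) =?= Z. Substituting into the earlier bindings gives Y2 := g(tup(g(m),N,wrap(N))), R := tup(g(m),N,wrap(N)).
Delete trivial equation m =?= m.
Bind Z := tup(tup(g(m),N,wrap(N)),m,m); no other remaining equation mentions Z. Substituting into the earlier bindings gives T := leaf(tup(tup(g(m),N,wrap(N)),m,m)), A := tup(tup(g(m),N,wrap(N)),m,m).
Decompose wrap/1: wrap(N) =?= wrap(d).
Decompose wrap/1: N =?= d.
Bind N := d. Substituting into the earlier bindings gives Y2 := g(tup(g(m),d,wrap(d))), R := tup(g(m),d,wrap(d)), T := leaf(tup(tup(g(m),d,wrap(d)),m,m)), Q := wrap(d), A := tup(tup(g(m),d,wrap(d)),m,m), M := wrap(d), Z := tup(tup(g(m),d,wrap(d)),m,m).
MGU = { Y2 -> g(tup(g(m),d,wrap(d))), R -> tup(g(m),d,wrap(d)), T -> leaf(tup(tup(g(m),d,wrap(d)),m,m)), Q -> wrap(d), A -> tup(tup(g(m),d,wrap(d)),m,m), M -> wrap(d), Z -> tup(tup(g(m),d,wrap(d)),m,m), N -> d }, so A -> tup(tup(g(m),d,wrap(d)),m,m).

tup(tup(g(m),d,wrap(d)),m,m)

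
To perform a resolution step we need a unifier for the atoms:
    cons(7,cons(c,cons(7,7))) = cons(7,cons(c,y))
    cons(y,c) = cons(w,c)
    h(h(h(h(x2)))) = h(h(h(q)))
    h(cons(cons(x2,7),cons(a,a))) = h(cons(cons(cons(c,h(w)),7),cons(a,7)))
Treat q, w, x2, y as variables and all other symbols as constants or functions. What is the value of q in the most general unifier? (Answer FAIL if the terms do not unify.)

Decompose cons/2: 7 = 7,  cons(c,cons(7,7)) = cons(c,y).
Delete trivial equation 7 = 7.
Decompose cons/2: c = c,  cons(7,7) = y.
Delete trivial equation c = c.
Bind y := cons(7,7); substituting into the one remaining equation that mentions y gives: cons(cons(7,7),c) = cons(w,c).
Decompose cons/2: cons(7,7) = w,  c = c.
Bind w := cons(7,7); substituting into the one remaining equation that mentions w gives: h(cons(cons(x2,7),cons(a,a))) = h(cons(cons(cons(c,h(cons(7,7))),7),cons(a,7))).
Delete trivial equation c = c.
Decompose h/1: h(h(h(x2))) = h(h(q)).
Decompose h/1: h(h(x2)) = h(q).
Decompose h/1: h(x2) = q.
Bind q := h(x2); no other remaining equation mentions q.
Decompose h/1: cons(cons(x2,7),cons(a,a)) = cons(cons(cons(c,h(cons(7,7))),7),cons(a,7)).
Decompose cons/2: cons(x2,7) = cons(cons(c,h(cons(7,7))),7),  cons(a,a) = cons(a,7).
Decompose cons/2: x2 = cons(c,h(cons(7,7))),  7 = 7.
Bind x2 := cons(c,h(cons(7,7))); no other remaining equation mentions x2. Substituting into the earlier binding gives q := h(cons(c,h(cons(7,7)))).
Delete trivial equation 7 = 7.
Decompose cons/2: a = a,  a = 7.
Delete trivial equation a = a.
Clash: constants a and 7 differ; no unifier exists.

FAIL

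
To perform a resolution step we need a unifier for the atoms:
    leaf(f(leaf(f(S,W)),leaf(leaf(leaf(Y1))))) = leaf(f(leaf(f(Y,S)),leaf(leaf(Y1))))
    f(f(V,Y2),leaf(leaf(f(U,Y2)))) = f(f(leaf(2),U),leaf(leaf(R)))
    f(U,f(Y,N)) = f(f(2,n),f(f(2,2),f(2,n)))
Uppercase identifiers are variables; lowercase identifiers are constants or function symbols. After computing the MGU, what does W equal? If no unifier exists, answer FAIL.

Decompose leaf/1: f(leaf(f(S,W)),leaf(leaf(leaf(Y1)))) = f(leaf(f(Y,S)),leaf(leaf(Y1))).
Decompose f/2: leaf(f(S,W)) = leaf(f(Y,S)),  leaf(leaf(leaf(Y1))) = leaf(leaf(Y1)).
Decompose leaf/1: f(S,W) = f(Y,S).
Decompose f/2: S = Y,  W = S.
Bind S := Y; substituting into the one remaining equation that mentions S gives: W = Y.
Bind W := Y; no other remaining equation mentions W.
Decompose leaf/1: leaf(leaf(Y1)) = leaf(Y1).
Decompose leaf/1: leaf(Y1) = Y1.
Occurs check fails: Y1 occurs in leaf(Y1); the equation Y1 = leaf(Y1) has no finite solution.

FAIL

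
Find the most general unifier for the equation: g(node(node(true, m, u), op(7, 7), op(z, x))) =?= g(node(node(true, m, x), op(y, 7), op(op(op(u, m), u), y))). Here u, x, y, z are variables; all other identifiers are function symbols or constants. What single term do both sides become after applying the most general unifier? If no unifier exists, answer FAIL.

Decompose g/1: node(node(true, m, u), op(7, 7), op(z, x)) =?= node(node(true, m, x), op(y, 7), op(op(op(u, m), u), y)).
Decompose node/3: node(true, m, u) =?= node(true, m, x),  op(7, 7) =?= op(y, 7),  op(z, x) =?= op(op(op(u, m), u), y).
Decompose node/3: true =?= true,  m =?= m,  u =?= x.
Delete trivial equation true =?= true.
Delete trivial equation m =?= m.
Bind u := x; substituting into the one remaining equation that mentions u gives: op(z, x) =?= op(op(op(x, m), x), y).
Decompose op/2: 7 =?= y,  7 =?= 7.
Bind y := 7; substituting into the one remaining equation that mentions y gives: op(z, x) =?= op(op(op(x, m), x), 7).
Delete trivial equation 7 =?= 7.
Decompose op/2: z =?= op(op(x, m), x),  x =?= 7.
Bind z := op(op(x, m), x); no other remaining equation mentions z.
Bind x := 7. Substituting into the earlier bindings gives u := 7, z := op(op(7, m), 7).
Applying the MGU to either side gives g(node(node(true, m, 7), op(7, 7), op(op(op(7, m), 7), 7))).

g(node(node(true, m, 7), op(7, 7), op(op(op(7, m), 7), 7)))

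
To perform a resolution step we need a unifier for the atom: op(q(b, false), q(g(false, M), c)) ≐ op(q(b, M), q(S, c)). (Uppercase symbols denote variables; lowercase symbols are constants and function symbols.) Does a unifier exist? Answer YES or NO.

YES

Decompose op/2: q(b, false) ≐ q(b, M),  q(g(false, M), c) ≐ q(S, c).
Decompose q/2: b ≐ b,  false ≐ M.
Delete trivial equation b ≐ b.
Bind M := false; substituting into the remaining equation gives: q(g(false, false), c) ≐ q(S, c).
Decompose q/2: g(false, false) ≐ S,  c ≐ c.
Bind S := g(false, false); no other remaining equation mentions S.
Delete trivial equation c ≐ c.
No equations remain and no clash or occurs-check failure arose, so a unifier exists.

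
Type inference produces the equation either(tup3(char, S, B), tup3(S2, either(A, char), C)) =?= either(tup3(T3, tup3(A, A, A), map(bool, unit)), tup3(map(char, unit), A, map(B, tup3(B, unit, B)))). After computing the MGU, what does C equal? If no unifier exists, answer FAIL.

FAIL

Decompose either/2: tup3(char, S, B) =?= tup3(T3, tup3(A, A, A), map(bool, unit)),  tup3(S2, either(A, char), C) =?= tup3(map(char, unit), A, map(B, tup3(B, unit, B))).
Decompose tup3/3: char =?= T3,  S =?= tup3(A, A, A),  B =?= map(bool, unit).
Bind T3 := char; no other remaining equation mentions T3.
Bind S := tup3(A, A, A); no other remaining equation mentions S.
Bind B := map(bool, unit); substituting into the remaining equation gives: tup3(S2, either(A, char), C) =?= tup3(map(char, unit), A, map(map(bool, unit), tup3(map(bool, unit), unit, map(bool, unit)))).
Decompose tup3/3: S2 =?= map(char, unit),  either(A, char) =?= A,  C =?= map(map(bool, unit), tup3(map(bool, unit), unit, map(bool, unit))).
Bind S2 := map(char, unit); no other remaining equation mentions S2.
Occurs check fails: A occurs in either(A, char); the equation A =?= either(A, char) has no finite solution.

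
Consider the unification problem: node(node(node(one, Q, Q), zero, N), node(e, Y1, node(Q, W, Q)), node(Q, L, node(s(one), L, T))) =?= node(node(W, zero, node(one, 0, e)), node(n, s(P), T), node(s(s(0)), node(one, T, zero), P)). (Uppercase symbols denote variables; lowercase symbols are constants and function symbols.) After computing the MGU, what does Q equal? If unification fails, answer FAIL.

Decompose node/3: node(node(one, Q, Q), zero, N) =?= node(W, zero, node(one, 0, e)),  node(e, Y1, node(Q, W, Q)) =?= node(n, s(P), T),  node(Q, L, node(s(one), L, T)) =?= node(s(s(0)), node(one, T, zero), P).
Decompose node/3: node(one, Q, Q) =?= W,  zero =?= zero,  N =?= node(one, 0, e).
Bind W := node(one, Q, Q); substituting into the one remaining equation that mentions W gives: node(e, Y1, node(Q, node(one, Q, Q), Q)) =?= node(n, s(P), T).
Delete trivial equation zero =?= zero.
Bind N := node(one, 0, e); no other remaining equation mentions N.
Decompose node/3: e =?= n,  Y1 =?= s(P),  node(Q, node(one, Q, Q), Q) =?= T.
Clash: constants e and n differ; no unifier exists.

FAIL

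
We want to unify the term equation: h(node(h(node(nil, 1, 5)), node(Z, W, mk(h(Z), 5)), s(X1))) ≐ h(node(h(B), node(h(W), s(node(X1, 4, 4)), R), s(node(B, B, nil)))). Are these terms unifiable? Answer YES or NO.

YES

Decompose h/1: node(h(node(nil, 1, 5)), node(Z, W, mk(h(Z), 5)), s(X1)) ≐ node(h(B), node(h(W), s(node(X1, 4, 4)), R), s(node(B, B, nil))).
Decompose node/3: h(node(nil, 1, 5)) ≐ h(B),  node(Z, W, mk(h(Z), 5)) ≐ node(h(W), s(node(X1, 4, 4)), R),  s(X1) ≐ s(node(B, B, nil)).
Decompose h/1: node(nil, 1, 5) ≐ B.
Bind B := node(nil, 1, 5); substituting into the one remaining equation that mentions B gives: s(X1) ≐ s(node(node(nil, 1, 5), node(nil, 1, 5), nil)).
Decompose node/3: Z ≐ h(W),  W ≐ s(node(X1, 4, 4)),  mk(h(Z), 5) ≐ R.
Bind Z := h(W); substituting into the one remaining equation that mentions Z gives: mk(h(h(W)), 5) ≐ R.
Bind W := s(node(X1, 4, 4)); substituting into the one remaining equation that mentions W gives: mk(h(h(s(node(X1, 4, 4)))), 5) ≐ R. Substituting into the earlier binding gives Z := h(s(node(X1, 4, 4))).
Bind R := mk(h(h(s(node(X1, 4, 4)))), 5); no other remaining equation mentions R.
Decompose s/1: X1 ≐ node(node(nil, 1, 5), node(nil, 1, 5), nil).
Bind X1 := node(node(nil, 1, 5), node(nil, 1, 5), nil). Substituting into the earlier bindings gives Z := h(s(node(node(node(nil, 1, 5), node(nil, 1, 5), nil), 4, 4))), W := s(node(node(node(nil, 1, 5), node(nil, 1, 5), nil), 4, 4)), R := mk(h(h(s(node(node(node(nil, 1, 5), node(nil, 1, 5), nil), 4, 4)))), 5).
No equations remain and no clash or occurs-check failure arose, so a unifier exists.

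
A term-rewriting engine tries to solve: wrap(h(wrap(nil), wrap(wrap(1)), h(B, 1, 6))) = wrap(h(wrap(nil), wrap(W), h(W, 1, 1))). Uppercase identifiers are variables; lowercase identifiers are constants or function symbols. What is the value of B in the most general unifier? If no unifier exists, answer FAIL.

FAIL

Decompose wrap/1: h(wrap(nil), wrap(wrap(1)), h(B, 1, 6)) = h(wrap(nil), wrap(W), h(W, 1, 1)).
Decompose h/3: wrap(nil) = wrap(nil),  wrap(wrap(1)) = wrap(W),  h(B, 1, 6) = h(W, 1, 1).
Delete trivial equation wrap(nil) = wrap(nil).
Decompose wrap/1: wrap(1) = W.
Bind W := wrap(1); substituting into the remaining equation gives: h(B, 1, 6) = h(wrap(1), 1, 1).
Decompose h/3: B = wrap(1),  1 = 1,  6 = 1.
Bind B := wrap(1); no other remaining equation mentions B.
Delete trivial equation 1 = 1.
Clash: constants 6 and 1 differ; no unifier exists.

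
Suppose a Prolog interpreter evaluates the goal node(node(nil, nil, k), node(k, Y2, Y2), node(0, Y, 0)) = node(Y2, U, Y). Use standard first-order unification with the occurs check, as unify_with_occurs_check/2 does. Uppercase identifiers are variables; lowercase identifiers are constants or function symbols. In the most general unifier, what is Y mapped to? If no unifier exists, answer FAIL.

Decompose node/3: node(nil, nil, k) = Y2,  node(k, Y2, Y2) = U,  node(0, Y, 0) = Y.
Bind Y2 := node(nil, nil, k); substituting into the one remaining equation that mentions Y2 gives: node(k, node(nil, nil, k), node(nil, nil, k)) = U.
Bind U := node(k, node(nil, nil, k), node(nil, nil, k)); no other remaining equation mentions U.
Occurs check fails: Y occurs in node(0, Y, 0); the equation Y = node(0, Y, 0) has no finite solution.

FAIL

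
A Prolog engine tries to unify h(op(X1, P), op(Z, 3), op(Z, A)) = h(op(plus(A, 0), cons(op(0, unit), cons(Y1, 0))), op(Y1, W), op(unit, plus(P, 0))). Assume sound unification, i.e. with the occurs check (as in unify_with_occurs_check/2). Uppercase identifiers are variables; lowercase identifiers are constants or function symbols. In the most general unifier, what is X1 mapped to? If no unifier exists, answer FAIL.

plus(plus(cons(op(0, unit), cons(unit, 0)), 0), 0)

Decompose h/3: op(X1, P) = op(plus(A, 0), cons(op(0, unit), cons(Y1, 0))),  op(Z, 3) = op(Y1, W),  op(Z, A) = op(unit, plus(P, 0)).
Decompose op/2: X1 = plus(A, 0),  P = cons(op(0, unit), cons(Y1, 0)).
Bind X1 := plus(A, 0); no other remaining equation mentions X1.
Bind P := cons(op(0, unit), cons(Y1, 0)); substituting into the one remaining equation that mentions P gives: op(Z, A) = op(unit, plus(cons(op(0, unit), cons(Y1, 0)), 0)).
Decompose op/2: Z = Y1,  3 = W.
Bind Z := Y1; substituting into the one remaining equation that mentions Z gives: op(Y1, A) = op(unit, plus(cons(op(0, unit), cons(Y1, 0)), 0)).
Bind W := 3; no other remaining equation mentions W.
Decompose op/2: Y1 = unit,  A = plus(cons(op(0, unit), cons(Y1, 0)), 0).
Bind Y1 := unit; substituting into the remaining equation gives: A = plus(cons(op(0, unit), cons(unit, 0)), 0). Substituting into the earlier bindings gives P := cons(op(0, unit), cons(unit, 0)), Z := unit.
Bind A := plus(cons(op(0, unit), cons(unit, 0)), 0). Substituting into the earlier binding gives X1 := plus(plus(cons(op(0, unit), cons(unit, 0)), 0), 0).
MGU = { X1 ↦ plus(plus(cons(op(0, unit), cons(unit, 0)), 0), 0), P ↦ cons(op(0, unit), cons(unit, 0)), Z ↦ unit, W ↦ 3, Y1 ↦ unit, A ↦ plus(cons(op(0, unit), cons(unit, 0)), 0) }, so X1 ↦ plus(plus(cons(op(0, unit), cons(unit, 0)), 0), 0).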